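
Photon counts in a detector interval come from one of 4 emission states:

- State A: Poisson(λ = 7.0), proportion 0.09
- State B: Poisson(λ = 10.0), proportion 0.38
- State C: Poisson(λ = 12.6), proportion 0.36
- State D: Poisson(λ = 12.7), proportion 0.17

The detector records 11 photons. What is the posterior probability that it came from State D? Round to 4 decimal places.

0.1733

P(component k | x) = π_k·f_k(x) / marginal(x), where marginal(x) = Σ_j π_j·f_j(x).
Poisson probabilities:
  p_A = 0.0451712
  p_B = 0.113736
  p_C = 0.107352
  p_D = 0.105961
Weight by the priors:
  π_A·p_A = 0.09 × 0.0451712 = 0.00406541
  π_B·p_B = 0.38 × 0.113736 = 0.0432198
  π_C·p_C = 0.36 × 0.107352 = 0.0386467
  π_D·p_D = 0.17 × 0.105961 = 0.0180133
Evidence: 0.00406541 + 0.0432198 + 0.0386467 + 0.0180133 = 0.103945
Responsibility of State D: 0.0180133 / 0.103945 ≈ 0.1733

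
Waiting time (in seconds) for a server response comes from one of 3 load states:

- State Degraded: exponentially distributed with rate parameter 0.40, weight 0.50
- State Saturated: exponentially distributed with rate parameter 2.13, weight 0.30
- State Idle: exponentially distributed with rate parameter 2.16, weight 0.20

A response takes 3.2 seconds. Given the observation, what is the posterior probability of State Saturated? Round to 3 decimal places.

P(component k | x) = π_k·f_k(x) / marginal(x), where marginal(x) = Σ_j π_j·f_j(x).
Component likelihoods at x = 3.2 seconds:
  p_Degraded = 0.111215
  p_Saturated = 0.00233469
  p_Idle = 0.00215085
Prior × likelihood for each component:
  π_Degraded·p_Degraded = 0.50 × 0.111215 = 0.0556075
  π_Saturated·p_Saturated = 0.30 × 0.00233469 = 0.000700406
  π_Idle·p_Idle = 0.20 × 0.00215085 = 0.00043017
Sum: 0.0556075 + 0.000700406 + 0.00043017 = 0.056738
Responsibility of State Saturated: 0.000700406 / 0.056738 ≈ 0.012

0.012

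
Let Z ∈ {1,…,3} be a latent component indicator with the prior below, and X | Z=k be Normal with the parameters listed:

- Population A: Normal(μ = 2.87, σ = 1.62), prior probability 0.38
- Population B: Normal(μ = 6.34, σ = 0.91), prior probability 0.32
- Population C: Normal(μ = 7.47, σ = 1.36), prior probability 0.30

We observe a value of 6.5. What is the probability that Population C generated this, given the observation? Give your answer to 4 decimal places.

0.3189

By Bayes' theorem, P(k | x) = π_k f_k(x) / Σ_j π_j f_j(x).
Evaluate each component's likelihood at the observed value:
  f_A = 0.020004
  f_B = 0.431674
  f_C = 0.227461
Unnormalised posteriors:
  π_A·f_A = 0.38 × 0.020004 = 0.00760151
  π_B·f_B = 0.32 × 0.431674 = 0.138136
  π_C·f_C = 0.30 × 0.227461 = 0.0682384
Evidence: 0.00760151 + 0.138136 + 0.0682384 = 0.213976
Responsibility of Population C: 0.0682384 / 0.213976 ≈ 0.3189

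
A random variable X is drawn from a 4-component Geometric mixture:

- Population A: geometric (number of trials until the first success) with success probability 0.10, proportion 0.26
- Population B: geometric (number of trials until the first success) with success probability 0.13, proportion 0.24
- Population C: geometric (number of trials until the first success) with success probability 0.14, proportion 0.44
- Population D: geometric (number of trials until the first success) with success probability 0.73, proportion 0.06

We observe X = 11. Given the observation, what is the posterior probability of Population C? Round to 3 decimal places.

The responsibility of component k is w_k f_k(x) divided by Σ_j w_j f_j(x).
Geometric probabilities:
  p_A = 0.10·(1−0.10)^10 = 0.10·0.348678 = 0.0348678
  p_B = 0.13·(1−0.13)^10 = 0.13·0.248423 = 0.032295
  p_C = 0.14·(1−0.14)^10 = 0.14·0.221302 = 0.0309822
  p_D = 0.73·(1−0.73)^10 = 0.73·2.05891e-06 = 1.50301e-06
Unnormalised posteriors:
  w_A·p_A = 0.26 × 0.0348678 = 0.00906564
  w_B·p_B = 0.24 × 0.032295 = 0.00775081
  w_C·p_C = 0.44 × 0.0309822 = 0.0136322
  w_D·p_D = 0.06 × 1.50301e-06 = 9.01803e-08
Marginal: 0.00906564 + 0.00775081 + 0.0136322 + 9.01803e-08 = 0.0304487
P(Population C | 11) = 0.0136322 / 0.0304487 ≈ 0.448

0.448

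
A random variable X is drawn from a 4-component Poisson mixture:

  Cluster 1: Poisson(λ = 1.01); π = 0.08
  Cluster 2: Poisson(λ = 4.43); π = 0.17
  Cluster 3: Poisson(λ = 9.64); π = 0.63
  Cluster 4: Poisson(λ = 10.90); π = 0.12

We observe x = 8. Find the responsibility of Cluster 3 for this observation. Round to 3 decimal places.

0.805

Posterior ∝ prior × likelihood, so P(k | x) ∝ P(Z=k) f_k(x); normalise over all components.
Poisson probabilities:
  f_1 = 9.78167e-06
  f_2 = 0.0438313
  f_3 = 0.120364
  f_4 = 0.0912182
Prior × likelihood for each component:
  P(Z=1)·f_1 = 0.08 × 9.78167e-06 = 7.82534e-07
  P(Z=2)·f_2 = 0.17 × 0.0438313 = 0.00745133
  P(Z=3)·f_3 = 0.63 × 0.120364 = 0.0758294
  P(Z=4)·f_4 = 0.12 × 0.0912182 = 0.0109462
Evidence: 7.82534e-07 + 0.00745133 + 0.0758294 + 0.0109462 = 0.0942277
So the posterior for Cluster 3 is 0.0758294 / 0.0942277 ≈ 0.805.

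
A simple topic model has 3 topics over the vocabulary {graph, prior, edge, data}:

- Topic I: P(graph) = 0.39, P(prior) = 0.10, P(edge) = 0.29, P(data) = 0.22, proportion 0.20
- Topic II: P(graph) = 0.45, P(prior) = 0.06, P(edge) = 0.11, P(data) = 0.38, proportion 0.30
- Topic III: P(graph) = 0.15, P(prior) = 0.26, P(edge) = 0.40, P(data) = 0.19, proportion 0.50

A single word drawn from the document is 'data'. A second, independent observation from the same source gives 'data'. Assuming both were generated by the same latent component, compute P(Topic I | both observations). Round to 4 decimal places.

Posterior ∝ prior × likelihood, so P(k | x) ∝ π_k f_k(x); normalise over all components.
Since both observations come from the same component, the likelihood for component k is f_k(x₁)·f_k(x₂).
  L_I = [0.22] × [0.22] = 0.0484
  L_II = [0.38] × [0.38] = 0.1444
  L_III = [0.19] × [0.19] = 0.0361
Multiply by the mixture weights:
  π_I·L_I = 0.20 × 0.0484 = 0.00968
  π_II·L_II = 0.30 × 0.1444 = 0.04332
  π_III·L_III = 0.50 × 0.0361 = 0.01805
Marginal: 0.00968 + 0.04332 + 0.01805 = 0.07105
P(Topic I | data) = 0.00968 / 0.07105 ≈ 0.1362

0.1362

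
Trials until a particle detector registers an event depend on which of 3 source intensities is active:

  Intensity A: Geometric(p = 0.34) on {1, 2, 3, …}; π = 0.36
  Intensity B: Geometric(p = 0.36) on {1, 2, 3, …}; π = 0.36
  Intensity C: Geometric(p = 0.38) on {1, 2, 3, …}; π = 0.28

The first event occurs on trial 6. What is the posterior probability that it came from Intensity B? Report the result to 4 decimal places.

The responsibility of component k is w_k f_k(x) divided by Σ_j w_j f_j(x).
Evaluate each component's likelihood at the observed value:
  p_A = 0.0425793
  p_B = 0.0386547
  p_C = 0.034813
Weight by the priors:
  w_A·p_A = 0.36 × 0.0425793 = 0.0153286
  w_B·p_B = 0.36 × 0.0386547 = 0.0139157
  w_C·p_C = 0.28 × 0.034813 = 0.00974765
Sum: 0.0153286 + 0.0139157 + 0.00974765 = 0.0389919
P(Intensity B | x) ≈ 0.3569

0.3569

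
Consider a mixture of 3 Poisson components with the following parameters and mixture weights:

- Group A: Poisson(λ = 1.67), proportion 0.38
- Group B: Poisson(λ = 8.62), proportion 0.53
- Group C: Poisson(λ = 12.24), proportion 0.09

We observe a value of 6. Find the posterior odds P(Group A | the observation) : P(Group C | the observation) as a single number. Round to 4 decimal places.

1.0608

Only the two components matter; the odds are (π_i f_i(x)) / (π_j f_j(x)).
Component likelihoods at x = 6:
  p_A = e^(−1.67)·1.67^6/6! = 0.00567146
  p_B = e^(−8.62)·8.62^6/6! = 0.102824
  p_C = e^(−12.24)·12.24^6/6! = 0.0225731
Odds = (0.38/0.09) × (0.00567146/0.0225731) = 4.22222 × 0.251248 ≈ 1.0608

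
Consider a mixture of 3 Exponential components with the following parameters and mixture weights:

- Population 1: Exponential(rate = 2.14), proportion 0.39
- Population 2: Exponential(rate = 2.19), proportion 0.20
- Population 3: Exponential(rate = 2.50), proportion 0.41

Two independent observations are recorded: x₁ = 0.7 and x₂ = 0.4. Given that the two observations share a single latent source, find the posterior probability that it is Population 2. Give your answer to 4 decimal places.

Apply Bayes' rule: the posterior for each component is proportional to its prior times its likelihood at x.
Since both observations come from the same component, the likelihood for component k is f_k(x₁)·f_k(x₂).
  p_1 = [2.14·e^(−2.14·0.7) = 2.14·e^(−1.4980) = 0.478454] × [0.909196] = 0.435009
  p_2 = [2.19·e^(−2.19·0.7) = 2.19·e^(−1.5330) = 0.472793] × [0.912015] = 0.431194
  p_3 = [2.50·e^(−2.50·0.7) = 2.50·e^(−1.7500) = 0.434435] × [0.919699] = 0.399549
Multiply by the mixture weights:
  π_1·p_1 = 0.39 × 0.435009 = 0.169654
  π_2·p_2 = 0.20 × 0.431194 = 0.0862388
  π_3·p_3 = 0.41 × 0.399549 = 0.163815
Denominator: 0.169654 + 0.0862388 + 0.163815 = 0.419708
Responsibility of Population 2: 0.0862388 / 0.419708 ≈ 0.2055

0.2055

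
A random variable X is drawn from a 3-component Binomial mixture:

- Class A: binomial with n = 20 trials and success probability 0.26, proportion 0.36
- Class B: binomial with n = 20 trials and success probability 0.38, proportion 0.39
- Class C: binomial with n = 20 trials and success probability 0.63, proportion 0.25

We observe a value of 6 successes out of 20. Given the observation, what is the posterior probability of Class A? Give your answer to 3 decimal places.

0.528

By Bayes' theorem, P(k | x) = π_k f_k(x) / Σ_j π_j f_j(x).
Evaluate each component's likelihood at the observed value:
  f_A = 0.176794
  f_B = 0.144733
  f_C = 0.00218399
Weight by the priors:
  π_A·f_A = 0.36 × 0.176794 = 0.0636459
  π_B·f_B = 0.39 × 0.144733 = 0.0564461
  π_C·f_C = 0.25 × 0.00218399 = 0.000545998
Normaliser: 0.0636459 + 0.0564461 + 0.000545998 = 0.120638
Responsibility of Class A: 0.0636459 / 0.120638 ≈ 0.528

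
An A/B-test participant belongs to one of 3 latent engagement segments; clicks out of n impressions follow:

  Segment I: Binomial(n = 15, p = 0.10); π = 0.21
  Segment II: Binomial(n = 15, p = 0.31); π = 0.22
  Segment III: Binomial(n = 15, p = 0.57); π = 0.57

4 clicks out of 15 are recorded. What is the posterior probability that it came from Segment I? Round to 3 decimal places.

P(component k | x) = π_k·f_k(x) / marginal(x), where marginal(x) = Σ_j π_j·f_j(x).
Component likelihoods at x = 4 clicks out of 15:
  L_I = C(15,4)·0.10^4·0.90^11 = 1365·0.0001·0.313811 = 0.0428351
  L_II = C(15,4)·0.31^4·0.69^11 = 1365·0.00923521·0.0168787 = 0.212774
  L_III = C(15,4)·0.57^4·0.43^11 = 1365·0.10556·9.29294e-05 = 0.0133901
Unnormalised posteriors:
  π_I·L_I = 0.21 × 0.0428351 = 0.00899538
  π_II·L_II = 0.22 × 0.212774 = 0.0468104
  π_III·L_III = 0.57 × 0.0133901 = 0.00763238
Sum: 0.00899538 + 0.0468104 + 0.00763238 = 0.0634381
P(Segment I | 4 clicks out of 15) = 0.00899538 / 0.0634381 ≈ 0.142

0.142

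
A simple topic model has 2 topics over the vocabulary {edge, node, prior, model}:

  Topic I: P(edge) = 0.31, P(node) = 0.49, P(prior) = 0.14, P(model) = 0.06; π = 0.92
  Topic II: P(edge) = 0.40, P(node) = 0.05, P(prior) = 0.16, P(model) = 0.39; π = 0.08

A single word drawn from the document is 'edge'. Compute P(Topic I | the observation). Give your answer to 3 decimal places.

The responsibility of component k is w_k f_k(x) divided by Σ_j w_j f_j(x).
Categorical probabilities:
  L_I = 0.31
  L_II = 0.4
Unnormalised posteriors:
  w_I·L_I = 0.92 × 0.31 = 0.2852
  w_II·L_II = 0.08 × 0.4 = 0.032
Evidence: 0.2852 + 0.032 = 0.3172
P(Topic I | x) = 0.2852 / 0.3172 ≈ 0.899

0.899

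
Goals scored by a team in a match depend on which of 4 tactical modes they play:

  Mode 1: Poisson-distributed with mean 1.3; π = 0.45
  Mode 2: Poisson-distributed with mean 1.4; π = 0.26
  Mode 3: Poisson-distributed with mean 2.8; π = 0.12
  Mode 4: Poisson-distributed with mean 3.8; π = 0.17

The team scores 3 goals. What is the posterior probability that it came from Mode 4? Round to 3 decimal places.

Apply Bayes' rule: the posterior for each component is proportional to its prior times its likelihood at x.
Evaluate each component's likelihood at the observed value:
  f_1 = e^(−1.3)·1.3^3/3! = 0.0997921
  f_2 = e^(−1.4)·1.4^3/3! = 0.112777
  f_3 = e^(−2.8)·2.8^3/3! = 0.222484
  f_4 = e^(−3.8)·3.8^3/3! = 0.204588
Weight by the priors:
  π_1·f_1 = 0.45 × 0.0997921 = 0.0449064
  π_2·f_2 = 0.26 × 0.112777 = 0.029322
  π_3·f_3 = 0.12 × 0.222484 = 0.026698
  π_4·f_4 = 0.17 × 0.204588 = 0.03478
Marginal: 0.0449064 + 0.029322 + 0.026698 + 0.03478 = 0.135706
So the posterior for Mode 4 is 0.03478 / 0.135706 ≈ 0.256.

0.256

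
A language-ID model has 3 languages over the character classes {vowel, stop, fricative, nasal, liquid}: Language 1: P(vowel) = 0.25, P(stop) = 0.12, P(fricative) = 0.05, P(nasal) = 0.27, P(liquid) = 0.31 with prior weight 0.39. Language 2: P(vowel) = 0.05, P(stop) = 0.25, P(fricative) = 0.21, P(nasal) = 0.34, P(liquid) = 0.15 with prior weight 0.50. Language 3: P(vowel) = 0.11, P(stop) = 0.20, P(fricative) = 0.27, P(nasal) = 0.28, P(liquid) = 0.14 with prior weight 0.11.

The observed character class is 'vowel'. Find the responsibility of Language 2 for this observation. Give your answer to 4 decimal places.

0.1857

By Bayes' theorem, P(k | x) = π_k f_k(x) / Σ_j π_j f_j(x).
Categorical probabilities:
  p_1 = P(vowel | comp) = 0.25
  p_2 = P(vowel | comp) = 0.05
  p_3 = P(vowel | comp) = 0.11
Weight by the priors:
  π_1·p_1 = 0.39 × 0.25 = 0.0975
  π_2·p_2 = 0.50 × 0.05 = 0.025
  π_3·p_3 = 0.11 × 0.11 = 0.0121
Denominator: 0.0975 + 0.025 + 0.0121 = 0.1346
Responsibility of Language 2: 0.025 / 0.1346 ≈ 0.1857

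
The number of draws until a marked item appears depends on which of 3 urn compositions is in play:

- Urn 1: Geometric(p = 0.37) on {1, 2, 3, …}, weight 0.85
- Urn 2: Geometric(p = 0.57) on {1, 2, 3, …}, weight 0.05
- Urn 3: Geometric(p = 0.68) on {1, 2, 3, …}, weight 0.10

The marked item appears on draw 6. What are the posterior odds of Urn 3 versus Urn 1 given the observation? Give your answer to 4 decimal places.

0.0073

The posterior odds equal the prior odds times the likelihood ratio: (π_i/π_j)·(f_i(x)/f_j(x)).
Component likelihoods at x = 6:
  f_1 = 0.37·(1−0.37)^5 = 0.37·0.0992437 = 0.0367202
  f_2 = 0.57·(1−0.57)^5 = 0.57·0.0147008 = 0.00837948
  f_3 = 0.68·(1−0.68)^5 = 0.68·0.00335544 = 0.0022817
Posterior odds = (π_3·f_3) / (π_1·f_1) = (0.10·0.0022817) / (0.85·0.0367202) = 0.00022817 / 0.0312121 ≈ 0.0073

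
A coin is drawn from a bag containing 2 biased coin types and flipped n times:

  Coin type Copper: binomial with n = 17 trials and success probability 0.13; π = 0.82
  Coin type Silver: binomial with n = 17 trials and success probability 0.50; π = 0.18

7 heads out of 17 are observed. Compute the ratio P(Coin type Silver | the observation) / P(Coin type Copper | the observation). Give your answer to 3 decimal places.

The posterior odds equal the prior odds times the likelihood ratio: (π_i/π_j)·(f_i(x)/f_j(x)).
Binomial probabilities:
  f_Copper = C(17,7)·0.13^7·0.87^10 = 19448·6.27485e-07·0.248423 = 0.00303159
  f_Silver = C(17,7)·0.50^7·0.50^10 = 19448·0.0078125·0.000976562 = 0.148376
Odds = (0.18/0.82) × (0.148376/0.00303159) = 0.219512 × 48.9434 ≈ 10.744

10.744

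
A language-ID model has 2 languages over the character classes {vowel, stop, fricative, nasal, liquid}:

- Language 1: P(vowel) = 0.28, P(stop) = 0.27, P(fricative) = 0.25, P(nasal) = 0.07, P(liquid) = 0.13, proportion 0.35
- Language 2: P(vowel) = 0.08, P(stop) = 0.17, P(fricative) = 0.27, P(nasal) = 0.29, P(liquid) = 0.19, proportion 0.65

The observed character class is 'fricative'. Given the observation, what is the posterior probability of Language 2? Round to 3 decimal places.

0.667

Posterior ∝ prior × likelihood, so P(k | x) ∝ w_k f_k(x); normalise over all components.
Component likelihoods at x = 'fricative':
  L_1 = 0.25
  L_2 = 0.27
Weight by the priors:
  w_1·L_1 = 0.35 × 0.25 = 0.0875
  w_2·L_2 = 0.65 × 0.27 = 0.1755
Denominator: 0.0875 + 0.1755 = 0.263
So the posterior for Language 2 is 0.1755 / 0.263 ≈ 0.667.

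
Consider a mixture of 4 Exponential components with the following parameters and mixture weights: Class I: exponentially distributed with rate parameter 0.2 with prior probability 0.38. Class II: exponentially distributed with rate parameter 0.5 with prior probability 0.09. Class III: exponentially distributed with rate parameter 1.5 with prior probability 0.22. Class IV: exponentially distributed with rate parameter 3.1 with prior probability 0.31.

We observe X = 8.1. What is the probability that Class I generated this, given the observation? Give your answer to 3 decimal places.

0.950

By Bayes' theorem, P(k | x) = π_k f_k(x) / Σ_j π_j f_j(x).
Evaluate each component's likelihood at the observed value:
  p_I = 0.2·e^(−0.2·8.1) = 0.2·e^(−1.6200) = 0.0395797
  p_II = 0.5·e^(−0.5·8.1) = 0.5·e^(−4.0500) = 0.00871119
  p_III = 1.5·e^(−1.5·8.1) = 1.5·e^(−12.1500) = 7.93256e-06
  p_IV = 3.1·e^(−3.1·8.1) = 3.1·e^(−25.1100) = 3.8568e-11
Weight by the priors:
  π_I·p_I = 0.38 × 0.0395797 = 0.0150403
  π_II·p_II = 0.09 × 0.00871119 = 0.000784007
  π_III·p_III = 0.22 × 7.93256e-06 = 1.74516e-06
  π_IV·p_IV = 0.31 × 3.8568e-11 = 1.19561e-11
Sum: 0.0150403 + 0.000784007 + 1.74516e-06 + 1.19561e-11 = 0.0158261
P(Class I | x) = 0.0150403 / 0.0158261 ≈ 0.950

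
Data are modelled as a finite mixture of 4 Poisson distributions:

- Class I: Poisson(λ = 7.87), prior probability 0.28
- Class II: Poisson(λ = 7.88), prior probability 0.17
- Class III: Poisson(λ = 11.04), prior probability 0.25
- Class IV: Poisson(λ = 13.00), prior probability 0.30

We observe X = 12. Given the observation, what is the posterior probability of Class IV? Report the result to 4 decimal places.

0.4085

P(component k | x) = π_k·f_k(x) / marginal(x), where marginal(x) = Σ_j π_j·f_j(x).
Evaluate each component's likelihood at the observed value:
  f_I = 0.0450259
  f_II = 0.0452624
  f_III = 0.10982
  f_IV = 0.10994
Unnormalised posteriors:
  π_I·f_I = 0.28 × 0.0450259 = 0.0126072
  π_II·f_II = 0.17 × 0.0452624 = 0.0076946
  π_III·f_III = 0.25 × 0.10982 = 0.027455
  π_IV·f_IV = 0.30 × 0.10994 = 0.0329819
Denominator: 0.0126072 + 0.0076946 + 0.027455 + 0.0329819 = 0.0807388
P(Class IV | 12) = 0.0329819 / 0.0807388 ≈ 0.4085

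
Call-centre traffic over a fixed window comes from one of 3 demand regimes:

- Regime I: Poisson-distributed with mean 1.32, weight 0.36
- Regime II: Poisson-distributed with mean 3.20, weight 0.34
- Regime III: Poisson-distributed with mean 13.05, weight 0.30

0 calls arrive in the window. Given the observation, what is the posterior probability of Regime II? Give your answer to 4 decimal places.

0.1260

Apply Bayes' rule: the posterior for each component is proportional to its prior times its likelihood at x.
Evaluate each component's likelihood at the observed value:
  p_I = 0.267135
  p_II = 0.0407622
  p_III = 2.15009e-06
Prior × likelihood for each component:
  w_I·p_I = 0.36 × 0.267135 = 0.0961687
  w_II·p_II = 0.34 × 0.0407622 = 0.0138591
  w_III·p_III = 0.30 × 2.15009e-06 = 6.45028e-07
Normaliser: 0.0961687 + 0.0138591 + 6.45028e-07 = 0.110029
Responsibility of Regime II: 0.0138591 / 0.110029 ≈ 0.1260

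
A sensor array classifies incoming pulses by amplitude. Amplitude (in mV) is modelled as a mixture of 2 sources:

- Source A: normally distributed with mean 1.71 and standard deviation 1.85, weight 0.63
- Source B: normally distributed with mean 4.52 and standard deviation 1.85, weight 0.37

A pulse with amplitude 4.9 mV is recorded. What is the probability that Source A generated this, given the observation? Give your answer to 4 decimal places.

By Bayes' theorem, P(k | x) = w_k f_k(x) / Σ_j w_j f_j(x).
Normal densities:
  L_A = (1/(1.85·√(2π)))·exp(−(4.9−1.71)²/(2·1.85²)) = 0.215644·exp(-1.48665) = 0.0487636
  L_B = (1/(1.85·√(2π)))·exp(−(4.9−4.52)²/(2·1.85²)) = 0.215644·exp(-0.02110) = 0.211143
Weight by the priors:
  w_A·L_A = 0.63 × 0.0487636 = 0.0307211
  w_B·L_B = 0.37 × 0.211143 = 0.0781229
Sum: 0.0307211 + 0.0781229 = 0.108844
P(Source A | data) = 0.0307211 / 0.108844 ≈ 0.2822

0.2822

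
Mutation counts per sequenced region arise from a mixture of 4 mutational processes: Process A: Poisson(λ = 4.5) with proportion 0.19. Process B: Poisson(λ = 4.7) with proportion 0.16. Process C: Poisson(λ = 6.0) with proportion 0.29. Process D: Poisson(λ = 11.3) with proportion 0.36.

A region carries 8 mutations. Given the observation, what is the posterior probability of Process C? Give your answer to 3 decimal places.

0.390

The responsibility of component k is w_k f_k(x) divided by Σ_j w_j f_j(x).
Component likelihoods at x = 8 mutations:
  L_A = 0.0463292
  L_B = 0.0537129
  L_C = 0.103258
  L_D = 0.0815792
Prior × likelihood for each component:
  w_A·L_A = 0.19 × 0.0463292 = 0.00880254
  w_B·L_B = 0.16 × 0.0537129 = 0.00859406
  w_C·L_C = 0.29 × 0.103258 = 0.0299447
  w_D·L_D = 0.36 × 0.0815792 = 0.0293685
Normaliser: 0.00880254 + 0.00859406 + 0.0299447 + 0.0293685 = 0.0767098
P(Process C | the observation) ≈ 0.390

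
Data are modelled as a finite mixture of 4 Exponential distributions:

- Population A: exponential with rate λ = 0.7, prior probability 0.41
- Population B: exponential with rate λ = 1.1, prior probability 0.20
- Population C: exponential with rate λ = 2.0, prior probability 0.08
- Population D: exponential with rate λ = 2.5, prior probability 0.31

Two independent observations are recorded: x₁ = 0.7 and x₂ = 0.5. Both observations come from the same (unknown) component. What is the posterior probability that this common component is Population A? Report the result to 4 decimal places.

The responsibility of component k is π_k f_k(x) divided by Σ_j π_j f_j(x).
Since both observations come from the same component, the likelihood for component k is f_k(x₁)·f_k(x₂).
  L_A = [0.428838] × [0.493282] = 0.211538
  L_B = [0.509314] × [0.634645] = 0.323234
  L_C = [0.493194] × [0.735759] = 0.362872
  L_D = [0.434435] × [0.716262] = 0.311169
Weight by the priors:
  π_A·L_A = 0.41 × 0.211538 = 0.0867306
  π_B·L_B = 0.20 × 0.323234 = 0.0646467
  π_C·L_C = 0.08 × 0.362872 = 0.0290297
  π_D·L_D = 0.31 × 0.311169 = 0.0964624
Marginal: 0.0867306 + 0.0646467 + 0.0290297 + 0.0964624 = 0.27687
So the posterior for Population A is 0.0867306 / 0.27687 ≈ 0.3133.

0.3133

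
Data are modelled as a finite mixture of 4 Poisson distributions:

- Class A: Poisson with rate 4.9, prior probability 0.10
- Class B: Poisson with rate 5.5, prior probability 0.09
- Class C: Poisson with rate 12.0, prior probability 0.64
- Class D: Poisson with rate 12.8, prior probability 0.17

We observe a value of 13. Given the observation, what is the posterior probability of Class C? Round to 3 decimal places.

0.780

By Bayes' theorem, P(k | x) = π_k f_k(x) / Σ_j π_j f_j(x).
Component likelihoods at x = 13:
  p_A = e^(−4.9)·4.9^13/13! = 0.0011226
  p_B = e^(−5.5)·5.5^13/13! = 0.00276576
  p_C = e^(−12.0)·12.0^13/13! = 0.10557
  p_D = e^(−12.8)·12.8^13/13! = 0.109769
Unnormalised posteriors:
  π_A·p_A = 0.10 × 0.0011226 = 0.00011226
  π_B·p_B = 0.09 × 0.00276576 = 0.000248919
  π_C·p_C = 0.64 × 0.10557 = 0.067565
  π_D·p_D = 0.17 × 0.109769 = 0.0186607
Denominator: 0.00011226 + 0.000248919 + 0.067565 + 0.0186607 = 0.086587
Responsibility of Class C: 0.067565 / 0.086587 ≈ 0.780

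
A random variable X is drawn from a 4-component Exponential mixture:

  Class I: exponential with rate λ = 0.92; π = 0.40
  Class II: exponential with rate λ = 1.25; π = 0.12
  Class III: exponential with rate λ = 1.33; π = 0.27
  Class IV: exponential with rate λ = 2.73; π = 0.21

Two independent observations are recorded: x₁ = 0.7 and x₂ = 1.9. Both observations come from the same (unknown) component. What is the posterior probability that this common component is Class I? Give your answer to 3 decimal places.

By Bayes' theorem, P(k | x) = w_k f_k(x) / Σ_j w_j f_j(x).
Since both observations come from the same component, the likelihood for component k is f_k(x₁)·f_k(x₂).
  p_I = [0.92·e^(−0.92·0.7) = 0.92·e^(−0.6440) = 0.483172] × [0.160192] = 0.0774004
  p_II = [1.25·e^(−1.25·0.7) = 1.25·e^(−0.8750) = 0.521078] × [0.116268] = 0.0605847
  p_III = [1.33·e^(−1.33·0.7) = 1.33·e^(−0.9310) = 0.524232] × [0.106265] = 0.0557074
  p_IV = [2.73·e^(−2.73·0.7) = 2.73·e^(−1.9110) = 0.403855] × [0.0152573] = 0.00616174
Unnormalised posteriors:
  w_I·p_I = 0.40 × 0.0774004 = 0.0309602
  w_II·p_II = 0.12 × 0.0605847 = 0.00727016
  w_III·p_III = 0.27 × 0.0557074 = 0.015041
  w_IV·p_IV = 0.21 × 0.00616174 = 0.00129396
Marginal: 0.0309602 + 0.00727016 + 0.015041 + 0.00129396 = 0.0545653
P(Class I | x₁, x₂) = 0.0309602 / 0.0545653 ≈ 0.567

0.567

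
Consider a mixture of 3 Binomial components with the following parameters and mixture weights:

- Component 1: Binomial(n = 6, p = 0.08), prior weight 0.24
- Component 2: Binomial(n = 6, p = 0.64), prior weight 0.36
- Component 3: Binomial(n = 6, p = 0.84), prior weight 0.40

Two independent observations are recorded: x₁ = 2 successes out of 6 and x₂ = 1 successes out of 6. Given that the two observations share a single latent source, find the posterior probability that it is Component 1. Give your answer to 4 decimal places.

Posterior ∝ prior × likelihood, so P(k | x) ∝ w_k f_k(x); normalise over all components.
Since both observations come from the same component, the likelihood for component k is f_k(x₁)·f_k(x₂).
  L_1 = [0.0687737] × [0.316359] = 0.0217572
  L_2 = [0.103196] × [0.023219] = 0.0023961
  L_3 = [0.00693633] × [0.000528482] = 3.66573e-06
Multiply by the mixture weights:
  w_1·L_1 = 0.24 × 0.0217572 = 0.00522173
  w_2·L_2 = 0.36 × 0.0023961 = 0.000862596
  w_3·L_3 = 0.40 × 3.66573e-06 = 1.46629e-06
Normaliser: 0.00522173 + 0.000862596 + 1.46629e-06 = 0.00608579
P(Component 1 | x₁,x₂) ≈ 0.8580

0.8580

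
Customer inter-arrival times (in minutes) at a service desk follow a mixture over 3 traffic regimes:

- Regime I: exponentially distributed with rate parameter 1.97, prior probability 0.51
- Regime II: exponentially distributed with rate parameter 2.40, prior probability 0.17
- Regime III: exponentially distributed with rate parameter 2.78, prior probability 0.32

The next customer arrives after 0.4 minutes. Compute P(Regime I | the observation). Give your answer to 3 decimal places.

0.504

The responsibility of component k is P(Z=k) f_k(x) divided by Σ_j P(Z=j) f_j(x).
Evaluate each component's likelihood at the observed value:
  p_I = 0.895864
  p_II = 0.918943
  p_III = 0.914343
Multiply by the mixture weights:
  P(Z=I)·p_I = 0.51 × 0.895864 = 0.456891
  P(Z=II)·p_II = 0.17 × 0.918943 = 0.15622
  P(Z=III)·p_III = 0.32 × 0.914343 = 0.29259
Marginal: 0.456891 + 0.15622 + 0.29259 = 0.905701
Responsibility of Regime I: 0.456891 / 0.905701 ≈ 0.504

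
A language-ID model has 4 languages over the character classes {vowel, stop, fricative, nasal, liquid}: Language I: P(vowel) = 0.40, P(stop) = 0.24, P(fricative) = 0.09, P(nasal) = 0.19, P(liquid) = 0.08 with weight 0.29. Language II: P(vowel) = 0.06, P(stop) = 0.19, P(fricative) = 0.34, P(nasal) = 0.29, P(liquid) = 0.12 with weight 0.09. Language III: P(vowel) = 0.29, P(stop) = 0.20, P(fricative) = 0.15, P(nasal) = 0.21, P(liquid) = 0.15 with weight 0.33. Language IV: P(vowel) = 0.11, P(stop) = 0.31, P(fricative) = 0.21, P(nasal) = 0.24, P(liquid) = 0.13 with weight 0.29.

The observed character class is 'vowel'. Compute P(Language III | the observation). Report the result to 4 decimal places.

Posterior ∝ prior × likelihood, so P(k | x) ∝ w_k f_k(x); normalise over all components.
Evaluate each component's likelihood at the observed value:
  f_I = 0.4
  f_II = 0.06
  f_III = 0.29
  f_IV = 0.11
Weight by the priors:
  w_I·f_I = 0.29 × 0.4 = 0.116
  w_II·f_II = 0.09 × 0.06 = 0.0054
  w_III·f_III = 0.33 × 0.29 = 0.0957
  w_IV·f_IV = 0.29 × 0.11 = 0.0319
Denominator: 0.116 + 0.0054 + 0.0957 + 0.0319 = 0.249
P(Language III | x) ≈ 0.3843

0.3843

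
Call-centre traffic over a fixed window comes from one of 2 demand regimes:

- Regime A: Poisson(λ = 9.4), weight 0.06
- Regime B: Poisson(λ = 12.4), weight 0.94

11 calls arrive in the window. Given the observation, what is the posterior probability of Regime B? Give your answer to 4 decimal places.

0.9426

By Bayes' theorem, P(k | x) = w_k f_k(x) / Σ_j w_j f_j(x).
Component likelihoods at x = 11 calls:
  p_A = 0.104926
  p_B = 0.109959
Multiply by the mixture weights:
  w_A·p_A = 0.06 × 0.104926 = 0.00629555
  w_B·p_B = 0.94 × 0.109959 = 0.103362
Normaliser: 0.00629555 + 0.103362 = 0.109657
Responsibility of Regime B: 0.103362 / 0.109657 ≈ 0.9426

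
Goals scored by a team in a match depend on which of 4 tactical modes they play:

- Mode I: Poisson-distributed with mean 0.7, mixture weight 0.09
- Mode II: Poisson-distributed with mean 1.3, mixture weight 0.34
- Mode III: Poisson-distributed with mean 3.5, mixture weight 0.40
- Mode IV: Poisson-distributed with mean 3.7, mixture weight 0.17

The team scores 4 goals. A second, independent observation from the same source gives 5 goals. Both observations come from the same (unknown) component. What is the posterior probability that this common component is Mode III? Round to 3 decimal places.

0.676

P(component k | x) = P(Z=k)·f_k(x) / marginal(x), where marginal(x) = Σ_j P(Z=j)·f_j(x).
Since both observations come from the same component, the likelihood for component k is f_k(x₁)·f_k(x₂).
  p_I = [e^(−0.7)·0.7^4/4! = 0.00496792] × [0.000695509] = 3.45524e-06
  p_II = [e^(−1.3)·1.3^4/4! = 0.0324324] × [0.00843243] = 0.000273484
  p_III = [e^(−3.5)·3.5^4/4! = 0.188812] × [0.132169] = 0.0249551
  p_IV = [e^(−3.7)·3.7^4/4! = 0.193066] × [0.142869] = 0.0275832
Unnormalised posteriors:
  P(Z=I)·p_I = 0.09 × 3.45524e-06 = 3.10971e-07
  P(Z=II)·p_II = 0.34 × 0.000273484 = 9.29846e-05
  P(Z=III)·p_III = 0.40 × 0.0249551 = 0.00998202
  P(Z=IV)·p_IV = 0.17 × 0.0275832 = 0.00468914
Sum: 3.10971e-07 + 9.29846e-05 + 0.00998202 + 0.00468914 = 0.0147645
P(Mode III | x) ≈ 0.676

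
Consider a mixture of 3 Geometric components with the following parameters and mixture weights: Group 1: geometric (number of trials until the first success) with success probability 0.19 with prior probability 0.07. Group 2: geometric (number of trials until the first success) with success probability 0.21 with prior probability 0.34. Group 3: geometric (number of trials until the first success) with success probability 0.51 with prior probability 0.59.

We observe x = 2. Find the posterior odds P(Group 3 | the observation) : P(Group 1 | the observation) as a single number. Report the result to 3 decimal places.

Since P(k|x) ∝ P(Z=k) f_k(x), the posterior odds are P(Z=i) f_i(x) / (P(Z=j) f_j(x)).
Evaluate each component's likelihood at the observed value:
  p_1 = 0.19·(1−0.19)^1 = 0.19·0.81 = 0.1539
  p_2 = 0.21·(1−0.21)^1 = 0.21·0.79 = 0.1659
  p_3 = 0.51·(1−0.51)^1 = 0.51·0.49 = 0.2499
Odds = (0.59/0.07) × (0.2499/0.1539) = 8.42857 × 1.62378 ≈ 13.686

13.686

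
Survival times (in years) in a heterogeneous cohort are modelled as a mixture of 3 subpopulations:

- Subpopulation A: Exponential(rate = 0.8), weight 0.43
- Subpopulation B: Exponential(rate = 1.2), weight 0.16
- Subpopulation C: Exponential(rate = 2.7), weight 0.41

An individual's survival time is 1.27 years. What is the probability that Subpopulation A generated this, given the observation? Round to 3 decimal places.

0.616

By Bayes' theorem, P(k | x) = π_k f_k(x) / Σ_j π_j f_j(x).
Component likelihoods at x = 1.27 years:
  L_A = 0.8·e^(−0.8·1.27) = 0.8·e^(−1.0160) = 0.289632
  L_B = 1.2·e^(−1.2·1.27) = 1.2·e^(−1.5240) = 0.261407
  L_C = 2.7·e^(−2.7·1.27) = 2.7·e^(−3.4290) = 0.0875322
Multiply by the mixture weights:
  π_A·L_A = 0.43 × 0.289632 = 0.124542
  π_B·L_B = 0.16 × 0.261407 = 0.041825
  π_C·L_C = 0.41 × 0.0875322 = 0.0358882
Normaliser: 0.124542 + 0.041825 + 0.0358882 = 0.202255
P(Subpopulation A | data) ≈ 0.616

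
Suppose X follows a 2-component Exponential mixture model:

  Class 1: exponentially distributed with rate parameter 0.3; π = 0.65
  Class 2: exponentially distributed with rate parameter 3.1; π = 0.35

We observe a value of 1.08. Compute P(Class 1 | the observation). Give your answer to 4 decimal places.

0.7871

Posterior ∝ prior × likelihood, so P(k | x) ∝ P(Z=k) f_k(x); normalise over all components.
Exponential densities:
  f_1 = 0.3·e^(−0.3·1.08) = 0.3·e^(−0.3240) = 0.216975
  f_2 = 3.1·e^(−3.1·1.08) = 3.1·e^(−3.3480) = 0.108979
Multiply by the mixture weights:
  P(Z=1)·f_1 = 0.65 × 0.216975 = 0.141034
  P(Z=2)·f_2 = 0.35 × 0.108979 = 0.0381427
Normaliser: 0.141034 + 0.0381427 = 0.179177
So the posterior for Class 1 is 0.141034 / 0.179177 ≈ 0.7871.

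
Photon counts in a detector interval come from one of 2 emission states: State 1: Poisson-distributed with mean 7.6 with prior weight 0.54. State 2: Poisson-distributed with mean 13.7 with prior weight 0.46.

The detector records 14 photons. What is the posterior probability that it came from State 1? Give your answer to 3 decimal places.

0.120

Apply Bayes' rule: the posterior for each component is proportional to its prior times its likelihood at x.
Poisson probabilities:
  p_1 = 0.0123124
  p_2 = 0.105644
Prior × likelihood for each component:
  w_1·p_1 = 0.54 × 0.0123124 = 0.00664871
  w_2·p_2 = 0.46 × 0.105644 = 0.0485963
Marginal: 0.00664871 + 0.0485963 = 0.055245
Responsibility of State 1: 0.00664871 / 0.055245 ≈ 0.120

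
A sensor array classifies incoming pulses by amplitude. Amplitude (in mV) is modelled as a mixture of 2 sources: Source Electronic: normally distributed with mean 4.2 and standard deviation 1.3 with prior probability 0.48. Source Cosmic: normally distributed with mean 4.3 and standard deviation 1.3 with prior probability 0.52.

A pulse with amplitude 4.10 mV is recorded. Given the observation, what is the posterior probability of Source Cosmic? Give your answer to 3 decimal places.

Posterior ∝ prior × likelihood, so P(k | x) ∝ P(Z=k) f_k(x); normalise over all components.
Component likelihoods at x = 4.10 mV:
  f_Electronic = 0.305972
  f_Cosmic = 0.303268
Unnormalised posteriors:
  P(Z=Electronic)·f_Electronic = 0.48 × 0.305972 = 0.146867
  P(Z=Cosmic)·f_Cosmic = 0.52 × 0.303268 = 0.1577
Sum: 0.146867 + 0.1577 = 0.304566
P(Source Cosmic | data) ≈ 0.518

0.518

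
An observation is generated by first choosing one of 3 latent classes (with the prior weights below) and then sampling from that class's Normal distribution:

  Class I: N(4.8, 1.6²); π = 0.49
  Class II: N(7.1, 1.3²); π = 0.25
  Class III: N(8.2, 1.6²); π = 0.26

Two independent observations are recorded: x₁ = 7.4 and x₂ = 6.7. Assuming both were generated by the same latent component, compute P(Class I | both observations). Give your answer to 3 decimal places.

0.115

The responsibility of component k is π_k f_k(x) divided by Σ_j π_j f_j(x).
Since both observations come from the same component, the likelihood for component k is f_k(x₁)·f_k(x₂).
  p_I = [0.0665864] × [0.123191] = 0.00820284
  p_II = [0.298815] × [0.29269] = 0.0874603
  p_III = [0.220041] × [0.160671] = 0.0353542
Unnormalised posteriors:
  π_I·p_I = 0.49 × 0.00820284 = 0.00401939
  π_II·p_II = 0.25 × 0.0874603 = 0.0218651
  π_III·p_III = 0.26 × 0.0353542 = 0.0091921
Sum: 0.00401939 + 0.0218651 + 0.0091921 = 0.0350766
Responsibility of Class I: 0.00401939 / 0.0350766 ≈ 0.115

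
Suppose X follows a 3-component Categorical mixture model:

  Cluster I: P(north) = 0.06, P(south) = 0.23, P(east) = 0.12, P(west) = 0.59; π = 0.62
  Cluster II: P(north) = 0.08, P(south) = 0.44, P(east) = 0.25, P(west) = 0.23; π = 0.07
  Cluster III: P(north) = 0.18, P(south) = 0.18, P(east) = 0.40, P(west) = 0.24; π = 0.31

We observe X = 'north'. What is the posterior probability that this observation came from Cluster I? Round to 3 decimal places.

0.377

By Bayes' theorem, P(k | x) = P(Z=k) f_k(x) / Σ_j P(Z=j) f_j(x).
Categorical probabilities:
  p_I = P(north | comp) = 0.06
  p_II = P(north | comp) = 0.08
  p_III = P(north | comp) = 0.18
Unnormalised posteriors:
  P(Z=I)·p_I = 0.62 × 0.06 = 0.0372
  P(Z=II)·p_II = 0.07 × 0.08 = 0.0056
  P(Z=III)·p_III = 0.31 × 0.18 = 0.0558
Sum: 0.0372 + 0.0056 + 0.0558 = 0.0986
P(Cluster I | x) = 0.0372 / 0.0986 ≈ 0.377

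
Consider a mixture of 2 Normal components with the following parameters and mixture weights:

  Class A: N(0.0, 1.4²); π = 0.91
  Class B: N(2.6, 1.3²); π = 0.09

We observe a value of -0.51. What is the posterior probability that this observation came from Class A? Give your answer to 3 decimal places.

0.994

Apply Bayes' rule: the posterior for each component is proportional to its prior times its likelihood at x.
Evaluate each component's likelihood at the observed value:
  p_A = 0.266665
  p_B = 0.017547
Unnormalised posteriors:
  w_A·p_A = 0.91 × 0.266665 = 0.242665
  w_B·p_B = 0.09 × 0.017547 = 0.00157923
Denominator: 0.242665 + 0.00157923 = 0.244244
So the posterior for Class A is 0.242665 / 0.244244 ≈ 0.994.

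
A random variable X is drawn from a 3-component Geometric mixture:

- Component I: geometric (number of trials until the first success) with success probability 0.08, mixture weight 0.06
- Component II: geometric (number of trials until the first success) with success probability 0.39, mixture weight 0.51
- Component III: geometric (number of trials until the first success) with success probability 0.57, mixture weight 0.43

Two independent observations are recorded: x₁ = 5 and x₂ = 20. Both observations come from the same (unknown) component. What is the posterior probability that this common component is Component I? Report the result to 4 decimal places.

P(component k | x) = w_k·f_k(x) / marginal(x), where marginal(x) = Σ_j w_j·f_j(x).
Since both observations come from the same component, the likelihood for component k is f_k(x₁)·f_k(x₂).
  p_I = [0.08·(1−0.08)^4 = 0.08·0.716393 = 0.0573114] × [0.0164081] = 0.000940373
  p_II = [0.39·(1−0.39)^4 = 0.39·0.138458 = 0.0539988] × [3.25336e-05] = 1.75677e-06
  p_III = [0.57·(1−0.57)^4 = 0.57·0.034188 = 0.0194872] × [6.19121e-08] = 1.20649e-09
Prior × likelihood for each component:
  w_I·p_I = 0.06 × 0.000940373 = 5.64224e-05
  w_II·p_II = 0.51 × 1.75677e-06 = 8.95954e-07
  w_III·p_III = 0.43 × 1.20649e-09 = 5.18791e-10
Sum: 5.64224e-05 + 8.95954e-07 + 5.18791e-10 = 5.73188e-05
So the posterior for Component I is 5.64224e-05 / 5.73188e-05 ≈ 0.9844.

0.9844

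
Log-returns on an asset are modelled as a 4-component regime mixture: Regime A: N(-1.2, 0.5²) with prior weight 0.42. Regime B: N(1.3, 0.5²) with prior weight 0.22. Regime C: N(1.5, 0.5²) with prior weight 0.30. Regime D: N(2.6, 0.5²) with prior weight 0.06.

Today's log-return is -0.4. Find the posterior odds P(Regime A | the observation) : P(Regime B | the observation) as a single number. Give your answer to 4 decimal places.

171.8509

Only the two components matter; the odds are (w_i f_i(x)) / (w_j f_j(x)).
Normal densities:
  L_A = (1/(0.5·√(2π)))·exp(−(-0.4−-1.2)²/(2·0.5²)) = 0.797885·exp(-1.28000) = 0.221842
  L_B = (1/(0.5·√(2π)))·exp(−(-0.4−1.3)²/(2·0.5²)) = 0.797885·exp(-5.78000) = 0.00246444
  L_C = (1/(0.5·√(2π)))·exp(−(-0.4−1.5)²/(2·0.5²)) = 0.797885·exp(-7.22000) = 0.000583894
  L_D = (1/(0.5·√(2π)))·exp(−(-0.4−2.6)²/(2·0.5²)) = 0.797885·exp(-18.00000) = 1.21518e-08
Odds = (0.42/0.22) × (0.221842/0.00246444) = 1.90909 × 90.0171 ≈ 171.8509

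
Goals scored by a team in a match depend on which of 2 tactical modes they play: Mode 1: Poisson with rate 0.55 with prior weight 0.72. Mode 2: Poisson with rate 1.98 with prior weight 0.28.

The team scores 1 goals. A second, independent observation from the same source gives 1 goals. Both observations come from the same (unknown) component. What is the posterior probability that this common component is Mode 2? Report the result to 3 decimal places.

0.224

Posterior ∝ prior × likelihood, so P(k | x) ∝ π_k f_k(x); normalise over all components.
Since both observations come from the same component, the likelihood for component k is f_k(x₁)·f_k(x₂).
  p_1 = [e^(−0.55)·0.55^1/1! = 0.317322] × [0.317322] = 0.100694
  p_2 = [e^(−1.98)·1.98^1/1! = 0.273377] × [0.273377] = 0.074735
Unnormalised posteriors:
  π_1·p_1 = 0.72 × 0.100694 = 0.0724993
  π_2·p_2 = 0.28 × 0.074735 = 0.0209258
Normaliser: 0.0724993 + 0.0209258 = 0.0934251
P(Mode 2 | x₁,x₂) ≈ 0.224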